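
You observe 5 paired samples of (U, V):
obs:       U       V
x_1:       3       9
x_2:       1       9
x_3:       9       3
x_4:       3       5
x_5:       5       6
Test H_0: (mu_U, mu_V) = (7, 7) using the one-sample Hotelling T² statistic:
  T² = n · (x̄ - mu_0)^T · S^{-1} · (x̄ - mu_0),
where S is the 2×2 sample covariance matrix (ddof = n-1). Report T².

Step 1 — sample mean vector:
  mean(U) = (3 + 1 + 9 + 3 + 5) / 5 = 21/5 = 4.2
  mean(V) = (9 + 9 + 3 + 5 + 6) / 5 = 32/5 = 6.4
  x̄ = (4.2, 6.4),  deviation x̄ - mu_0 = (4.2, 6.4) - (7, 7) = (-2.8, -0.6).

Step 2 — sample covariance matrix, S[i,j] = (1/(n-1)) · Σ_k (x_{k,i} - mean_i) · (x_{k,j} - mean_j), divisor n-1 = 4:
  S[U,U] = ((-1.2)·(-1.2) + (-3.2)·(-3.2) + (4.8)·(4.8) + (-1.2)·(-1.2) + (0.8)·(0.8)) / 4 = 36.8/4 = 9.2
  S[U,V] = ((-1.2)·(2.6) + (-3.2)·(2.6) + (4.8)·(-3.4) + (-1.2)·(-1.4) + (0.8)·(-0.4)) / 4 = -26.4/4 = -6.6
  S[V,V] = ((2.6)·(2.6) + (2.6)·(2.6) + (-3.4)·(-3.4) + (-1.4)·(-1.4) + (-0.4)·(-0.4)) / 4 = 27.2/4 = 6.8
  S = [[9.2, -6.6],
 [-6.6, 6.8]].

Step 3 — invert S. det(S) = 9.2·6.8 - (-6.6)² = 19.
  S^{-1} = (1/det) · [[d, -b], [-b, a]] = [[0.3579, 0.3474],
 [0.3474, 0.4842]].

Step 4 — quadratic form (x̄ - mu_0)^T · S^{-1} · (x̄ - mu_0):
  S^{-1} · (x̄ - mu_0) = (-1.2105, -1.2632),
  (x̄ - mu_0)^T · [...] = (-2.8)·(-1.2105) + (-0.6)·(-1.2632) = 4.1474.

Step 5 — scale by n: T² = 5 · 4.1474 = 20.7368.

T² ≈ 20.7368


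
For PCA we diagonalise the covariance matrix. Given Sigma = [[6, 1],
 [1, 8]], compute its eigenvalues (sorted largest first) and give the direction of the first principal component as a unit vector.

Step 1 — characteristic polynomial of 2×2 Sigma:
  det(Sigma - λI) = λ² - trace · λ + det = 0.
  trace = 6 + 8 = 14, det = 6·8 - (1)² = 47.
Step 2 — discriminant:
  Δ = trace² - 4·det = 196 - 188 = 8.
Step 3 — eigenvalues:
  λ = (trace ± √Δ)/2 = (14 ± 2.8284)/2,
  λ_1 = 8.4142,  λ_2 = 5.5858.

Step 4 — unit eigenvector for λ_1: solve (Sigma - λ_1 I)v = 0. First row:
  (6 - 8.4142)·v_x + (1)·v_y = 0, i.e. (-2.4142)·v_x + (1)·v_y = 0,
  so v ∝ (b, λ_1 - a) = (1, 2.4142) = u.
  ||u|| = √((1)² + (2.4142)²) = √(6.8284) ≈ 2.6131,
  v_1 = u/||u|| ≈ (0.3827, 0.9239) (||v_1|| = 1).

λ_1 = 8.4142,  λ_2 = 5.5858;  v_1 ≈ (0.3827, 0.9239)


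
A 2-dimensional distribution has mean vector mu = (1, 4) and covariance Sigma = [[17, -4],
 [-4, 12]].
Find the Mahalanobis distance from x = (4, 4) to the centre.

Step 1 — centre the observation: (x - mu) = (3, 0).

Step 2 — invert Sigma. det(Sigma) = 17·12 - (-4)² = 188.
  Sigma^{-1} = (1/det) · [[d, -b], [-b, a]] = [[0.0638, 0.0213],
 [0.0213, 0.0904]].

Step 3 — form the quadratic (x - mu)^T · Sigma^{-1} · (x - mu):
  Sigma^{-1} · (x - mu) = (0.1915, 0.0638).
  (x - mu)^T · [Sigma^{-1} · (x - mu)] = (3)·(0.1915) + (0)·(0.0638) = 0.5745.

Step 4 — take square root: d = √(0.5745) ≈ 0.7579.

d(x, mu) = √(0.5745) ≈ 0.7579


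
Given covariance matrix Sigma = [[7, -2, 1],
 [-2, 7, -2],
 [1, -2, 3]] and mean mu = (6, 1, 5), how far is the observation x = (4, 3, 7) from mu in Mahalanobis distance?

Step 1 — centre the observation: (x - mu) = (-2, 2, 2).

Step 2 — invert Sigma (cofactor / det for 3×3, or solve directly):
  Sigma^{-1} = [[0.1574, 0.037, -0.0278],
 [0.037, 0.1852, 0.1111],
 [-0.0278, 0.1111, 0.4167]].

Step 3 — form the quadratic (x - mu)^T · Sigma^{-1} · (x - mu):
  Sigma^{-1} · (x - mu) = (-0.2963, 0.5185, 1.1111).
  (x - mu)^T · [Sigma^{-1} · (x - mu)] = (-2)·(-0.2963) + (2)·(0.5185) + (2)·(1.1111) = 3.8519.

Step 4 — take square root: d = √(3.8519) ≈ 1.9626.

d(x, mu) = √(3.8519) ≈ 1.9626


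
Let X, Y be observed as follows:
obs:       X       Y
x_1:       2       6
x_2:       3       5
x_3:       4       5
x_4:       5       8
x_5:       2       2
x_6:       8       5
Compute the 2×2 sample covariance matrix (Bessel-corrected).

Step 1 — column means:
  mean(X) = (2 + 3 + 4 + 5 + 2 + 8) / 6 = 24/6 = 4
  mean(Y) = (6 + 5 + 5 + 8 + 2 + 5) / 6 = 31/6 = 5.1667

Step 2 — sample covariance S[i,j] = (1/(n-1)) · Σ_k (x_{k,i} - mean_i) · (x_{k,j} - mean_j), with n-1 = 5.
  S[X,X] = ((-2)·(-2) + (-1)·(-1) + (0)·(0) + (1)·(1) + (-2)·(-2) + (4)·(4)) / 5 = 26/5 = 5.2
  S[X,Y] = ((-2)·(0.8333) + (-1)·(-0.1667) + (0)·(-0.1667) + (1)·(2.8333) + (-2)·(-3.1667) + (4)·(-0.1667)) / 5 = 7/5 = 1.4
  S[Y,Y] = ((0.8333)·(0.8333) + (-0.1667)·(-0.1667) + (-0.1667)·(-0.1667) + (2.8333)·(2.8333) + (-3.1667)·(-3.1667) + (-0.1667)·(-0.1667)) / 5 = 18.8333/5 = 3.7667

S is symmetric (S[j,i] = S[i,j]). Assembling:

S = [[5.2, 1.4],
 [1.4, 3.7667]]


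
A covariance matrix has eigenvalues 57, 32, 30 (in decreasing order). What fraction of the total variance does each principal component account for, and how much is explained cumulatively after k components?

Step 1 — total variance = trace(Sigma) = Σ λ_i = 57 + 32 + 30 = 119.

Step 2 — fraction explained by component i = λ_i / Σ λ:
  PC1: 57/119 = 0.479
  PC2: 32/119 = 0.2689
  PC3: 30/119 = 0.2521

Step 3 — cumulative fraction after k components = (λ_1 + ... + λ_k) / Σ λ:
  k = 1: 57/119 = 0.479
  k = 2: (57 + 32)/119 = 89/119 = 0.7479
  k = 3: (57 + 32 + 30)/119 = 119/119 = 1

Summary (fraction, with percent):

explained: PC1 0.479 (47.9%), PC2 0.2689 (26.89%), PC3 0.2521 (25.21%);  cumulative: 0.479, 0.7479, 1


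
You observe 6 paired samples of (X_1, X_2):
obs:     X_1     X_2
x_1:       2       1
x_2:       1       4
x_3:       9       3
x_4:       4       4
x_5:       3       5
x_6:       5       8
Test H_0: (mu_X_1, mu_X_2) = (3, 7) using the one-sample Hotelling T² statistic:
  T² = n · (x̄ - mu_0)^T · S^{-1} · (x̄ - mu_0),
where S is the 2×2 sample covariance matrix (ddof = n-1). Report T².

Step 1 — sample mean vector:
  mean(X_1) = (2 + 1 + 9 + 4 + 3 + 5) / 6 = 24/6 = 4
  mean(X_2) = (1 + 4 + 3 + 4 + 5 + 8) / 6 = 25/6 = 4.1667
  x̄ = (4, 4.1667),  deviation x̄ - mu_0 = (4, 4.1667) - (3, 7) = (1, -2.8333).

Step 2 — sample covariance matrix, S[i,j] = (1/(n-1)) · Σ_k (x_{k,i} - mean_i) · (x_{k,j} - mean_j), divisor n-1 = 5:
  S[X_1,X_1] = ((-2)·(-2) + (-3)·(-3) + (5)·(5) + (0)·(0) + (-1)·(-1) + (1)·(1)) / 5 = 40/5 = 8
  S[X_1,X_2] = ((-2)·(-3.1667) + (-3)·(-0.1667) + (5)·(-1.1667) + (0)·(-0.1667) + (-1)·(0.8333) + (1)·(3.8333)) / 5 = 4/5 = 0.8
  S[X_2,X_2] = ((-3.1667)·(-3.1667) + (-0.1667)·(-0.1667) + (-1.1667)·(-1.1667) + (-0.1667)·(-0.1667) + (0.8333)·(0.8333) + (3.8333)·(3.8333)) / 5 = 26.8333/5 = 5.3667
  S = [[8, 0.8],
 [0.8, 5.3667]].

Step 3 — invert S. det(S) = 8·5.3667 - (0.8)² = 42.2933.
  S^{-1} = (1/det) · [[d, -b], [-b, a]] = [[0.1269, -0.0189],
 [-0.0189, 0.1892]].

Step 4 — quadratic form (x̄ - mu_0)^T · S^{-1} · (x̄ - mu_0):
  S^{-1} · (x̄ - mu_0) = (0.1805, -0.5549),
  (x̄ - mu_0)^T · [...] = (1)·(0.1805) + (-2.8333)·(-0.5549) = 1.7526.

Step 5 — scale by n: T² = 6 · 1.7526 = 10.5154.

T² ≈ 10.5154


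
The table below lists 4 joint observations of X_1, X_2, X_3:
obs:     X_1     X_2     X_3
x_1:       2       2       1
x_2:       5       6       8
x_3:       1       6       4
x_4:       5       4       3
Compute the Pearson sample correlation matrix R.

Step 1 — column means:
  mean(X_1) = (2 + 5 + 1 + 5) / 4 = 13/4 = 3.25
  mean(X_2) = (2 + 6 + 6 + 4) / 4 = 18/4 = 4.5
  mean(X_3) = (1 + 8 + 4 + 3) / 4 = 16/4 = 4

Step 2 — sample variances and covariances s[i,j] = (1/(n-1)) · Σ_k (x_{k,i} - mean_i) · (x_{k,j} - mean_j), with n-1 = 3:
  s[X_1,X_1] = ((-1.25)·(-1.25) + (1.75)·(1.75) + (-2.25)·(-2.25) + (1.75)·(1.75)) / 3 = 12.75/3 = 4.25
  s[X_1,X_2] = ((-1.25)·(-2.5) + (1.75)·(1.5) + (-2.25)·(1.5) + (1.75)·(-0.5)) / 3 = 1.5/3 = 0.5
  s[X_1,X_3] = ((-1.25)·(-3) + (1.75)·(4) + (-2.25)·(0) + (1.75)·(-1)) / 3 = 9/3 = 3
  s[X_2,X_2] = ((-2.5)·(-2.5) + (1.5)·(1.5) + (1.5)·(1.5) + (-0.5)·(-0.5)) / 3 = 11/3 = 3.6667
  s[X_2,X_3] = ((-2.5)·(-3) + (1.5)·(4) + (1.5)·(0) + (-0.5)·(-1)) / 3 = 14/3 = 4.6667
  s[X_3,X_3] = ((-3)·(-3) + (4)·(4) + (0)·(0) + (-1)·(-1)) / 3 = 26/3 = 8.6667
  Sample standard deviations s_i = √(s[i,i]):
  s(X_1) = √(4.25) = 2.0616
  s(X_2) = √(3.6667) = 1.9149
  s(X_3) = √(8.6667) = 2.9439

Step 3 — r_{ij} = s_{ij} / (s_i · s_j):
  r[X_1,X_1] = 1 (diagonal).
  r[X_1,X_2] = 0.5 / (2.0616 · 1.9149) = 0.5 / 3.9476 = 0.1267
  r[X_1,X_3] = 3 / (2.0616 · 2.9439) = 3 / 6.069 = 0.4943
  r[X_2,X_2] = 1 (diagonal).
  r[X_2,X_3] = 4.6667 / (1.9149 · 2.9439) = 4.6667 / 5.6372 = 0.8278
  r[X_3,X_3] = 1 (diagonal).

R is symmetric with unit diagonal. Assembling:

R = [[1, 0.1267, 0.4943],
 [0.1267, 1, 0.8278],
 [0.4943, 0.8278, 1]]


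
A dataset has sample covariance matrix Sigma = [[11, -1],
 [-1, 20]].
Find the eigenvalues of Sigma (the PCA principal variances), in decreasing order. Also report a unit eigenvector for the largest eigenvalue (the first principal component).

Step 1 — characteristic polynomial of 2×2 Sigma:
  det(Sigma - λI) = λ² - trace · λ + det = 0.
  trace = 11 + 20 = 31, det = 11·20 - (-1)² = 219.
Step 2 — discriminant:
  Δ = trace² - 4·det = 961 - 876 = 85.
Step 3 — eigenvalues:
  λ = (trace ± √Δ)/2 = (31 ± 9.2195)/2,
  λ_1 = 20.1098,  λ_2 = 10.8902.

Step 4 — unit eigenvector for λ_1: solve (Sigma - λ_1 I)v = 0. First row:
  (11 - 20.1098)·v_x + (-1)·v_y = 0, i.e. (-9.1098)·v_x + (-1)·v_y = 0,
  so v ∝ (b, λ_1 - a) = (-1, 9.1098); multiply by -1 so the first entry is positive: u = (1, -9.1098).
  ||u|| = √((1)² + (-9.1098)²) = √(83.988) ≈ 9.1645,
  v_1 = u/||u|| ≈ (0.1091, -0.994) (||v_1|| = 1).

λ_1 = 20.1098,  λ_2 = 10.8902;  v_1 ≈ (0.1091, -0.994)


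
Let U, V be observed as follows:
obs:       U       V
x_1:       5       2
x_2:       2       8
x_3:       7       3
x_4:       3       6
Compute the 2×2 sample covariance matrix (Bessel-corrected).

Step 1 — column means:
  mean(U) = (5 + 2 + 7 + 3) / 4 = 17/4 = 4.25
  mean(V) = (2 + 8 + 3 + 6) / 4 = 19/4 = 4.75

Step 2 — sample covariance S[i,j] = (1/(n-1)) · Σ_k (x_{k,i} - mean_i) · (x_{k,j} - mean_j), with n-1 = 3.
  S[U,U] = ((0.75)·(0.75) + (-2.25)·(-2.25) + (2.75)·(2.75) + (-1.25)·(-1.25)) / 3 = 14.75/3 = 4.9167
  S[U,V] = ((0.75)·(-2.75) + (-2.25)·(3.25) + (2.75)·(-1.75) + (-1.25)·(1.25)) / 3 = -15.75/3 = -5.25
  S[V,V] = ((-2.75)·(-2.75) + (3.25)·(3.25) + (-1.75)·(-1.75) + (1.25)·(1.25)) / 3 = 22.75/3 = 7.5833

S is symmetric (S[j,i] = S[i,j]). Assembling:

S = [[4.9167, -5.25],
 [-5.25, 7.5833]]


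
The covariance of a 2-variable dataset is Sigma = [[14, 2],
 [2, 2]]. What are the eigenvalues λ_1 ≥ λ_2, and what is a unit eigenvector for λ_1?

Step 1 — characteristic polynomial of 2×2 Sigma:
  det(Sigma - λI) = λ² - trace · λ + det = 0.
  trace = 14 + 2 = 16, det = 14·2 - (2)² = 24.
Step 2 — discriminant:
  Δ = trace² - 4·det = 256 - 96 = 160.
Step 3 — eigenvalues:
  λ = (trace ± √Δ)/2 = (16 ± 12.6491)/2,
  λ_1 = 14.3246,  λ_2 = 1.6754.

Step 4 — unit eigenvector for λ_1: solve (Sigma - λ_1 I)v = 0. First row:
  (14 - 14.3246)·v_x + (2)·v_y = 0, i.e. (-0.3246)·v_x + (2)·v_y = 0,
  so v ∝ (b, λ_1 - a) = (2, 0.3246) = u.
  ||u|| = √((2)² + (0.3246)²) = √(4.1053) ≈ 2.0262,
  v_1 = u/||u|| ≈ (0.9871, 0.1602) (||v_1|| = 1).

λ_1 = 14.3246,  λ_2 = 1.6754;  v_1 ≈ (0.9871, 0.1602)


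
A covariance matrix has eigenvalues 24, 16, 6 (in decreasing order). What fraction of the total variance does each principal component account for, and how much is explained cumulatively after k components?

Step 1 — total variance = trace(Sigma) = Σ λ_i = 24 + 16 + 6 = 46.

Step 2 — fraction explained by component i = λ_i / Σ λ:
  PC1: 24/46 = 0.5217
  PC2: 16/46 = 0.3478
  PC3: 6/46 = 0.1304

Step 3 — cumulative fraction after k components = (λ_1 + ... + λ_k) / Σ λ:
  k = 1: 24/46 = 0.5217
  k = 2: (24 + 16)/46 = 40/46 = 0.8696
  k = 3: (24 + 16 + 6)/46 = 46/46 = 1

Summary (fraction, with percent):

explained: PC1 0.5217 (52.17%), PC2 0.3478 (34.78%), PC3 0.1304 (13.04%);  cumulative: 0.5217, 0.8696, 1


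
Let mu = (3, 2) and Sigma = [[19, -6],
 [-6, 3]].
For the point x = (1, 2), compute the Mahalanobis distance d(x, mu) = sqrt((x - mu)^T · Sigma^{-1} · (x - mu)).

Step 1 — centre the observation: (x - mu) = (-2, 0).

Step 2 — invert Sigma. det(Sigma) = 19·3 - (-6)² = 21.
  Sigma^{-1} = (1/det) · [[d, -b], [-b, a]] = [[0.1429, 0.2857],
 [0.2857, 0.9048]].

Step 3 — form the quadratic (x - mu)^T · Sigma^{-1} · (x - mu):
  Sigma^{-1} · (x - mu) = (-0.2857, -0.5714).
  (x - mu)^T · [Sigma^{-1} · (x - mu)] = (-2)·(-0.2857) + (0)·(-0.5714) = 0.5714.

Step 4 — take square root: d = √(0.5714) ≈ 0.7559.

d(x, mu) = √(0.5714) ≈ 0.7559


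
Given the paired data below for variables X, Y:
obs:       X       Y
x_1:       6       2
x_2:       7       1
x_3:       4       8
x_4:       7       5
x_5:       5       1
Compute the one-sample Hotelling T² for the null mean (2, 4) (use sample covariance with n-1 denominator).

Step 1 — sample mean vector:
  mean(X) = (6 + 7 + 4 + 7 + 5) / 5 = 29/5 = 5.8
  mean(Y) = (2 + 1 + 8 + 5 + 1) / 5 = 17/5 = 3.4
  x̄ = (5.8, 3.4),  deviation x̄ - mu_0 = (5.8, 3.4) - (2, 4) = (3.8, -0.6).

Step 2 — sample covariance matrix, S[i,j] = (1/(n-1)) · Σ_k (x_{k,i} - mean_i) · (x_{k,j} - mean_j), divisor n-1 = 4:
  S[X,X] = ((0.2)·(0.2) + (1.2)·(1.2) + (-1.8)·(-1.8) + (1.2)·(1.2) + (-0.8)·(-0.8)) / 4 = 6.8/4 = 1.7
  S[X,Y] = ((0.2)·(-1.4) + (1.2)·(-2.4) + (-1.8)·(4.6) + (1.2)·(1.6) + (-0.8)·(-2.4)) / 4 = -7.6/4 = -1.9
  S[Y,Y] = ((-1.4)·(-1.4) + (-2.4)·(-2.4) + (4.6)·(4.6) + (1.6)·(1.6) + (-2.4)·(-2.4)) / 4 = 37.2/4 = 9.3
  S = [[1.7, -1.9],
 [-1.9, 9.3]].

Step 3 — invert S. det(S) = 1.7·9.3 - (-1.9)² = 12.2.
  S^{-1} = (1/det) · [[d, -b], [-b, a]] = [[0.7623, 0.1557],
 [0.1557, 0.1393]].

Step 4 — quadratic form (x̄ - mu_0)^T · S^{-1} · (x̄ - mu_0):
  S^{-1} · (x̄ - mu_0) = (2.8033, 0.5082),
  (x̄ - mu_0)^T · [...] = (3.8)·(2.8033) + (-0.6)·(0.5082) = 10.3475.

Step 5 — scale by n: T² = 5 · 10.3475 = 51.7377.

T² ≈ 51.7377


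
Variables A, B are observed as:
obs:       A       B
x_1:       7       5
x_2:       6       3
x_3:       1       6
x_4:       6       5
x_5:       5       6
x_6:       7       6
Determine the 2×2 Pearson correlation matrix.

Step 1 — column means:
  mean(A) = (7 + 6 + 1 + 6 + 5 + 7) / 6 = 32/6 = 5.3333
  mean(B) = (5 + 3 + 6 + 5 + 6 + 6) / 6 = 31/6 = 5.1667

Step 2 — sample variances and covariances s[i,j] = (1/(n-1)) · Σ_k (x_{k,i} - mean_i) · (x_{k,j} - mean_j), with n-1 = 5:
  s[A,A] = ((1.6667)·(1.6667) + (0.6667)·(0.6667) + (-4.3333)·(-4.3333) + (0.6667)·(0.6667) + (-0.3333)·(-0.3333) + (1.6667)·(1.6667)) / 5 = 25.3333/5 = 5.0667
  s[A,B] = ((1.6667)·(-0.1667) + (0.6667)·(-2.1667) + (-4.3333)·(0.8333) + (0.6667)·(-0.1667) + (-0.3333)·(0.8333) + (1.6667)·(0.8333)) / 5 = -4.3333/5 = -0.8667
  s[B,B] = ((-0.1667)·(-0.1667) + (-2.1667)·(-2.1667) + (0.8333)·(0.8333) + (-0.1667)·(-0.1667) + (0.8333)·(0.8333) + (0.8333)·(0.8333)) / 5 = 6.8333/5 = 1.3667
  Sample standard deviations s_i = √(s[i,i]):
  s(A) = √(5.0667) = 2.2509
  s(B) = √(1.3667) = 1.169

Step 3 — r_{ij} = s_{ij} / (s_i · s_j):
  r[A,A] = 1 (diagonal).
  r[A,B] = -0.8667 / (2.2509 · 1.169) = -0.8667 / 2.6314 = -0.3294
  r[B,B] = 1 (diagonal).

R is symmetric with unit diagonal. Assembling:

R = [[1, -0.3294],
 [-0.3294, 1]]


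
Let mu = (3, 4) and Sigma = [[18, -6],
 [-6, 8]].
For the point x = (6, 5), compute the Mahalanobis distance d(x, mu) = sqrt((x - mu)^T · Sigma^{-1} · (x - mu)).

Step 1 — centre the observation: (x - mu) = (3, 1).

Step 2 — invert Sigma. det(Sigma) = 18·8 - (-6)² = 108.
  Sigma^{-1} = (1/det) · [[d, -b], [-b, a]] = [[0.0741, 0.0556],
 [0.0556, 0.1667]].

Step 3 — form the quadratic (x - mu)^T · Sigma^{-1} · (x - mu):
  Sigma^{-1} · (x - mu) = (0.2778, 0.3333).
  (x - mu)^T · [Sigma^{-1} · (x - mu)] = (3)·(0.2778) + (1)·(0.3333) = 1.1667.

Step 4 — take square root: d = √(1.1667) ≈ 1.0801.

d(x, mu) = √(1.1667) ≈ 1.0801


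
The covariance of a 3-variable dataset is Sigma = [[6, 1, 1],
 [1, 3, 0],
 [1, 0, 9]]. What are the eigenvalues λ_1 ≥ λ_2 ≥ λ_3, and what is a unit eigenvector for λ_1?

Step 1 — characteristic polynomial p(λ) = det(λI - Sigma) = λ³ - tr·λ² + c_1·λ - det, where tr = trace, c_1 = sum of the principal 2×2 minors, det = det(Sigma):
  tr = 6 + 3 + 9 = 18,
  c_1 = (6·3 - (1)²) + (6·9 - (1)²) + (3·9 - (0)²) = 17 + 53 + 27 = 97,
  det = 6·(3·9 - (0)²) - (1)·((1)·9 - (0)·(1)) + (1)·((1)·(0) - 3·(1)) = 6·(27) - (1)·(9) + (1)·(-3) = 150.
  So p(λ) = λ³ - 18λ² + 97λ - 150.
Step 2 — look for an integer root (rational root theorem: any rational root is an integer divisor of 150). Testing λ = 6:
  p(6) = 216 - 648 + 582 - 150 = 0  ✓
  Dividing out (λ - 6): p(λ) = (λ - 6)(λ² - 12λ + 25).
Step 3 — remaining eigenvalues from the quadratic λ² - 12λ + 25 = 0:
  Δ = 12² - 4·25 = 144 - 100 = 44,  λ = (12 ± √44)/2 = (12 ± 6.6332)/2 ≈ 9.3166 or 2.6834.
  Sorted: λ_1 = 9.3166,  λ_2 = 6,  λ_3 = 2.6834  (check: sum = 18 = tr ✓).

Step 4 — unit eigenvector for λ_1 ≈ 9.3166: v spans the null space of (Sigma - λ_1 I), whose rows are
  r_1 = (-3.3166, 1, 1),  r_2 = (1, -6.3166, 0),  r_3 = (1, 0, -0.3166).
  v is orthogonal to every row, so take v ∝ r_1 × r_2 = ((1)·(0) - (1)·(-6.3166), (1)·(1) - (-3.3166)·(0), (-3.3166)·(-6.3166) - (1)·(1)) ≈ (6.3166, 1, 19.9499).
  Let u = (6.3166, 1, 19.9499).
  ||u|| = √((6.3166)² + (1)² + (19.9499)²) = √(438.8972) ≈ 20.9499,  v_1 = u/||u|| ≈ (0.3015, 0.0477, 0.9523) (||v_1|| = 1).

λ_1 = 9.3166,  λ_2 = 6,  λ_3 = 2.6834;  v_1 ≈ (0.3015, 0.0477, 0.9523)


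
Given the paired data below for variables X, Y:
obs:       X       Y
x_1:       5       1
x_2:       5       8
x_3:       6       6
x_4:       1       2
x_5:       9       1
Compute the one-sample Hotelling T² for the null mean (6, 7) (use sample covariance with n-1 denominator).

Step 1 — sample mean vector:
  mean(X) = (5 + 5 + 6 + 1 + 9) / 5 = 26/5 = 5.2
  mean(Y) = (1 + 8 + 6 + 2 + 1) / 5 = 18/5 = 3.6
  x̄ = (5.2, 3.6),  deviation x̄ - mu_0 = (5.2, 3.6) - (6, 7) = (-0.8, -3.4).

Step 2 — sample covariance matrix, S[i,j] = (1/(n-1)) · Σ_k (x_{k,i} - mean_i) · (x_{k,j} - mean_j), divisor n-1 = 4:
  S[X,X] = ((-0.2)·(-0.2) + (-0.2)·(-0.2) + (0.8)·(0.8) + (-4.2)·(-4.2) + (3.8)·(3.8)) / 4 = 32.8/4 = 8.2
  S[X,Y] = ((-0.2)·(-2.6) + (-0.2)·(4.4) + (0.8)·(2.4) + (-4.2)·(-1.6) + (3.8)·(-2.6)) / 4 = -1.6/4 = -0.4
  S[Y,Y] = ((-2.6)·(-2.6) + (4.4)·(4.4) + (2.4)·(2.4) + (-1.6)·(-1.6) + (-2.6)·(-2.6)) / 4 = 41.2/4 = 10.3
  S = [[8.2, -0.4],
 [-0.4, 10.3]].

Step 3 — invert S. det(S) = 8.2·10.3 - (-0.4)² = 84.3.
  S^{-1} = (1/det) · [[d, -b], [-b, a]] = [[0.1222, 0.0047],
 [0.0047, 0.0973]].

Step 4 — quadratic form (x̄ - mu_0)^T · S^{-1} · (x̄ - mu_0):
  S^{-1} · (x̄ - mu_0) = (-0.1139, -0.3345),
  (x̄ - mu_0)^T · [...] = (-0.8)·(-0.1139) + (-3.4)·(-0.3345) = 1.2285.

Step 5 — scale by n: T² = 5 · 1.2285 = 6.1423.

T² ≈ 6.1423


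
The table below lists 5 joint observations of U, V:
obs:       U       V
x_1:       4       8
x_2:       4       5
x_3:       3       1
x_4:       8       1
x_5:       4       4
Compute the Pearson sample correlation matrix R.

Step 1 — column means:
  mean(U) = (4 + 4 + 3 + 8 + 4) / 5 = 23/5 = 4.6
  mean(V) = (8 + 5 + 1 + 1 + 4) / 5 = 19/5 = 3.8

Step 2 — sample variances and covariances s[i,j] = (1/(n-1)) · Σ_k (x_{k,i} - mean_i) · (x_{k,j} - mean_j), with n-1 = 4:
  s[U,U] = ((-0.6)·(-0.6) + (-0.6)·(-0.6) + (-1.6)·(-1.6) + (3.4)·(3.4) + (-0.6)·(-0.6)) / 4 = 15.2/4 = 3.8
  s[U,V] = ((-0.6)·(4.2) + (-0.6)·(1.2) + (-1.6)·(-2.8) + (3.4)·(-2.8) + (-0.6)·(0.2)) / 4 = -8.4/4 = -2.1
  s[V,V] = ((4.2)·(4.2) + (1.2)·(1.2) + (-2.8)·(-2.8) + (-2.8)·(-2.8) + (0.2)·(0.2)) / 4 = 34.8/4 = 8.7
  Sample standard deviations s_i = √(s[i,i]):
  s(U) = √(3.8) = 1.9494
  s(V) = √(8.7) = 2.9496

Step 3 — r_{ij} = s_{ij} / (s_i · s_j):
  r[U,U] = 1 (diagonal).
  r[U,V] = -2.1 / (1.9494 · 2.9496) = -2.1 / 5.7498 = -0.3652
  r[V,V] = 1 (diagonal).

R is symmetric with unit diagonal. Assembling:

R = [[1, -0.3652],
 [-0.3652, 1]]


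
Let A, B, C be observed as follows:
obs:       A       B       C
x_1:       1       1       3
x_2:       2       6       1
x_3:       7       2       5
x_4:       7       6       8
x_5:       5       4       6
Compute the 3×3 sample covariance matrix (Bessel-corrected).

Step 1 — column means:
  mean(A) = (1 + 2 + 7 + 7 + 5) / 5 = 22/5 = 4.4
  mean(B) = (1 + 6 + 2 + 6 + 4) / 5 = 19/5 = 3.8
  mean(C) = (3 + 1 + 5 + 8 + 6) / 5 = 23/5 = 4.6

Step 2 — sample covariance S[i,j] = (1/(n-1)) · Σ_k (x_{k,i} - mean_i) · (x_{k,j} - mean_j), with n-1 = 4.
  S[A,A] = ((-3.4)·(-3.4) + (-2.4)·(-2.4) + (2.6)·(2.6) + (2.6)·(2.6) + (0.6)·(0.6)) / 4 = 31.2/4 = 7.8
  S[A,B] = ((-3.4)·(-2.8) + (-2.4)·(2.2) + (2.6)·(-1.8) + (2.6)·(2.2) + (0.6)·(0.2)) / 4 = 5.4/4 = 1.35
  S[A,C] = ((-3.4)·(-1.6) + (-2.4)·(-3.6) + (2.6)·(0.4) + (2.6)·(3.4) + (0.6)·(1.4)) / 4 = 24.8/4 = 6.2
  S[B,B] = ((-2.8)·(-2.8) + (2.2)·(2.2) + (-1.8)·(-1.8) + (2.2)·(2.2) + (0.2)·(0.2)) / 4 = 20.8/4 = 5.2
  S[B,C] = ((-2.8)·(-1.6) + (2.2)·(-3.6) + (-1.8)·(0.4) + (2.2)·(3.4) + (0.2)·(1.4)) / 4 = 3.6/4 = 0.9
  S[C,C] = ((-1.6)·(-1.6) + (-3.6)·(-3.6) + (0.4)·(0.4) + (3.4)·(3.4) + (1.4)·(1.4)) / 4 = 29.2/4 = 7.3

S is symmetric (S[j,i] = S[i,j]). Assembling:

S = [[7.8, 1.35, 6.2],
 [1.35, 5.2, 0.9],
 [6.2, 0.9, 7.3]]


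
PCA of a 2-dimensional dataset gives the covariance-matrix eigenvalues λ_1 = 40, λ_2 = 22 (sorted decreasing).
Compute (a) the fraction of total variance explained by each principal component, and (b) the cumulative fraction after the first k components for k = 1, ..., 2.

Step 1 — total variance = trace(Sigma) = Σ λ_i = 40 + 22 = 62.

Step 2 — fraction explained by component i = λ_i / Σ λ:
  PC1: 40/62 = 0.6452
  PC2: 22/62 = 0.3548

Step 3 — cumulative fraction after k components = (λ_1 + ... + λ_k) / Σ λ:
  k = 1: 40/62 = 0.6452
  k = 2: (40 + 22)/62 = 62/62 = 1

Summary (fraction, with percent):

explained: PC1 0.6452 (64.52%), PC2 0.3548 (35.48%);  cumulative: 0.6452, 1


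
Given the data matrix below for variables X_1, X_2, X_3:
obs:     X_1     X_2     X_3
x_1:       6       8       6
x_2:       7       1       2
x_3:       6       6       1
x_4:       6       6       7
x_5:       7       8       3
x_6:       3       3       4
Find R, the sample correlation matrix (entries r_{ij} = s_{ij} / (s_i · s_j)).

Step 1 — column means:
  mean(X_1) = (6 + 7 + 6 + 6 + 7 + 3) / 6 = 35/6 = 5.8333
  mean(X_2) = (8 + 1 + 6 + 6 + 8 + 3) / 6 = 32/6 = 5.3333
  mean(X_3) = (6 + 2 + 1 + 7 + 3 + 4) / 6 = 23/6 = 3.8333

Step 2 — sample variances and covariances s[i,j] = (1/(n-1)) · Σ_k (x_{k,i} - mean_i) · (x_{k,j} - mean_j), with n-1 = 5:
  s[X_1,X_1] = ((0.1667)·(0.1667) + (1.1667)·(1.1667) + (0.1667)·(0.1667) + (0.1667)·(0.1667) + (1.1667)·(1.1667) + (-2.8333)·(-2.8333)) / 5 = 10.8333/5 = 2.1667
  s[X_1,X_2] = ((0.1667)·(2.6667) + (1.1667)·(-4.3333) + (0.1667)·(0.6667) + (0.1667)·(0.6667) + (1.1667)·(2.6667) + (-2.8333)·(-2.3333)) / 5 = 5.3333/5 = 1.0667
  s[X_1,X_3] = ((0.1667)·(2.1667) + (1.1667)·(-1.8333) + (0.1667)·(-2.8333) + (0.1667)·(3.1667) + (1.1667)·(-0.8333) + (-2.8333)·(0.1667)) / 5 = -3.1667/5 = -0.6333
  s[X_2,X_2] = ((2.6667)·(2.6667) + (-4.3333)·(-4.3333) + (0.6667)·(0.6667) + (0.6667)·(0.6667) + (2.6667)·(2.6667) + (-2.3333)·(-2.3333)) / 5 = 39.3333/5 = 7.8667
  s[X_2,X_3] = ((2.6667)·(2.1667) + (-4.3333)·(-1.8333) + (0.6667)·(-2.8333) + (0.6667)·(3.1667) + (2.6667)·(-0.8333) + (-2.3333)·(0.1667)) / 5 = 11.3333/5 = 2.2667
  s[X_3,X_3] = ((2.1667)·(2.1667) + (-1.8333)·(-1.8333) + (-2.8333)·(-2.8333) + (3.1667)·(3.1667) + (-0.8333)·(-0.8333) + (0.1667)·(0.1667)) / 5 = 26.8333/5 = 5.3667
  Sample standard deviations s_i = √(s[i,i]):
  s(X_1) = √(2.1667) = 1.472
  s(X_2) = √(7.8667) = 2.8048
  s(X_3) = √(5.3667) = 2.3166

Step 3 — r_{ij} = s_{ij} / (s_i · s_j):
  r[X_1,X_1] = 1 (diagonal).
  r[X_1,X_2] = 1.0667 / (1.472 · 2.8048) = 1.0667 / 4.1285 = 0.2584
  r[X_1,X_3] = -0.6333 / (1.472 · 2.3166) = -0.6333 / 3.41 = -0.1857
  r[X_2,X_2] = 1 (diagonal).
  r[X_2,X_3] = 2.2667 / (2.8048 · 2.3166) = 2.2667 / 6.4975 = 0.3489
  r[X_3,X_3] = 1 (diagonal).

R is symmetric with unit diagonal. Assembling:

R = [[1, 0.2584, -0.1857],
 [0.2584, 1, 0.3489],
 [-0.1857, 0.3489, 1]]


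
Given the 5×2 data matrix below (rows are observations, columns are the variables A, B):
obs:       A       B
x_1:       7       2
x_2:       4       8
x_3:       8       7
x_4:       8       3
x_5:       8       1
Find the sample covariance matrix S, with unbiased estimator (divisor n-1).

Step 1 — column means:
  mean(A) = (7 + 4 + 8 + 8 + 8) / 5 = 35/5 = 7
  mean(B) = (2 + 8 + 7 + 3 + 1) / 5 = 21/5 = 4.2

Step 2 — sample covariance S[i,j] = (1/(n-1)) · Σ_k (x_{k,i} - mean_i) · (x_{k,j} - mean_j), with n-1 = 4.
  S[A,A] = ((0)·(0) + (-3)·(-3) + (1)·(1) + (1)·(1) + (1)·(1)) / 4 = 12/4 = 3
  S[A,B] = ((0)·(-2.2) + (-3)·(3.8) + (1)·(2.8) + (1)·(-1.2) + (1)·(-3.2)) / 4 = -13/4 = -3.25
  S[B,B] = ((-2.2)·(-2.2) + (3.8)·(3.8) + (2.8)·(2.8) + (-1.2)·(-1.2) + (-3.2)·(-3.2)) / 4 = 38.8/4 = 9.7

S is symmetric (S[j,i] = S[i,j]). Assembling:

S = [[3, -3.25],
 [-3.25, 9.7]]


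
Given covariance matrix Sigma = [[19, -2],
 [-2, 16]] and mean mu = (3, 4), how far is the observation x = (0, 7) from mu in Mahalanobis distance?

Step 1 — centre the observation: (x - mu) = (-3, 3).

Step 2 — invert Sigma. det(Sigma) = 19·16 - (-2)² = 300.
  Sigma^{-1} = (1/det) · [[d, -b], [-b, a]] = [[0.0533, 0.0067],
 [0.0067, 0.0633]].

Step 3 — form the quadratic (x - mu)^T · Sigma^{-1} · (x - mu):
  Sigma^{-1} · (x - mu) = (-0.14, 0.17).
  (x - mu)^T · [Sigma^{-1} · (x - mu)] = (-3)·(-0.14) + (3)·(0.17) = 0.93.

Step 4 — take square root: d = √(0.93) ≈ 0.9644.

d(x, mu) = √(0.93) ≈ 0.9644


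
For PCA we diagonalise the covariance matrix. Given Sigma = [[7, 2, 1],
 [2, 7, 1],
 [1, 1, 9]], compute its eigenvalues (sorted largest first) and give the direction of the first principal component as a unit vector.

Step 1 — characteristic polynomial p(λ) = det(λI - Sigma) = λ³ - tr·λ² + c_1·λ - det, where tr = trace, c_1 = sum of the principal 2×2 minors, det = det(Sigma):
  tr = 7 + 7 + 9 = 23,
  c_1 = (7·7 - (2)²) + (7·9 - (1)²) + (7·9 - (1)²) = 45 + 62 + 62 = 169,
  det = 7·(7·9 - (1)²) - (2)·((2)·9 - (1)·(1)) + (1)·((2)·(1) - 7·(1)) = 7·(62) - (2)·(17) + (1)·(-5) = 395.
  So p(λ) = λ³ - 23λ² + 169λ - 395.
Step 2 — look for an integer root (rational root theorem: any rational root is an integer divisor of 395). Testing λ = 5:
  p(5) = 125 - 575 + 845 - 395 = 0  ✓
  Dividing out (λ - 5): p(λ) = (λ - 5)(λ² - 18λ + 79).
Step 3 — remaining eigenvalues from the quadratic λ² - 18λ + 79 = 0:
  Δ = 18² - 4·79 = 324 - 316 = 8,  λ = (18 ± √8)/2 = (18 ± 2.8284)/2 ≈ 10.4142 or 7.5858.
  Sorted: λ_1 = 10.4142,  λ_2 = 7.5858,  λ_3 = 5  (check: sum = 23 = tr ✓).

Step 4 — unit eigenvector for λ_1 ≈ 10.4142: v spans the null space of (Sigma - λ_1 I), whose rows are
  r_1 = (-3.4142, 2, 1),  r_2 = (2, -3.4142, 1),  r_3 = (1, 1, -1.4142).
  v is orthogonal to every row, so take v ∝ r_1 × r_2 = ((2)·(1) - (1)·(-3.4142), (1)·(2) - (-3.4142)·(1), (-3.4142)·(-3.4142) - (2)·(2)) ≈ (5.4142, 5.4142, 7.6569).
  Let u = (5.4142, 5.4142, 7.6569).
  ||u|| = √((5.4142)² + (5.4142)² + (7.6569)²) = √(117.2548) ≈ 10.8284,  v_1 = u/||u|| ≈ (0.5, 0.5, 0.7071) (||v_1|| = 1).

λ_1 = 10.4142,  λ_2 = 7.5858,  λ_3 = 5;  v_1 ≈ (0.5, 0.5, 0.7071)


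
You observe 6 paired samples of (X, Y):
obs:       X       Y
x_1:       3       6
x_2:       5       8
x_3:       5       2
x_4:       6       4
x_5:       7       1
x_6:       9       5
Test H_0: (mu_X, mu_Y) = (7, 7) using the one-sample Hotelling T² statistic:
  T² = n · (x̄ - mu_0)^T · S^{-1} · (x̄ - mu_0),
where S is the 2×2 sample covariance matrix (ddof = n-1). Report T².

Step 1 — sample mean vector:
  mean(X) = (3 + 5 + 5 + 6 + 7 + 9) / 6 = 35/6 = 5.8333
  mean(Y) = (6 + 8 + 2 + 4 + 1 + 5) / 6 = 26/6 = 4.3333
  x̄ = (5.8333, 4.3333),  deviation x̄ - mu_0 = (5.8333, 4.3333) - (7, 7) = (-1.1667, -2.6667).

Step 2 — sample covariance matrix, S[i,j] = (1/(n-1)) · Σ_k (x_{k,i} - mean_i) · (x_{k,j} - mean_j), divisor n-1 = 5:
  S[X,X] = ((-2.8333)·(-2.8333) + (-0.8333)·(-0.8333) + (-0.8333)·(-0.8333) + (0.1667)·(0.1667) + (1.1667)·(1.1667) + (3.1667)·(3.1667)) / 5 = 20.8333/5 = 4.1667
  S[X,Y] = ((-2.8333)·(1.6667) + (-0.8333)·(3.6667) + (-0.8333)·(-2.3333) + (0.1667)·(-0.3333) + (1.1667)·(-3.3333) + (3.1667)·(0.6667)) / 5 = -7.6667/5 = -1.5333
  S[Y,Y] = ((1.6667)·(1.6667) + (3.6667)·(3.6667) + (-2.3333)·(-2.3333) + (-0.3333)·(-0.3333) + (-3.3333)·(-3.3333) + (0.6667)·(0.6667)) / 5 = 33.3333/5 = 6.6667
  S = [[4.1667, -1.5333],
 [-1.5333, 6.6667]].

Step 3 — invert S. det(S) = 4.1667·6.6667 - (-1.5333)² = 25.4267.
  S^{-1} = (1/det) · [[d, -b], [-b, a]] = [[0.2622, 0.0603],
 [0.0603, 0.1639]].

Step 4 — quadratic form (x̄ - mu_0)^T · S^{-1} · (x̄ - mu_0):
  S^{-1} · (x̄ - mu_0) = (-0.4667, -0.5073),
  (x̄ - mu_0)^T · [...] = (-1.1667)·(-0.4667) + (-2.6667)·(-0.5073) = 1.8974.

Step 5 — scale by n: T² = 6 · 1.8974 = 11.3844.

T² ≈ 11.3844


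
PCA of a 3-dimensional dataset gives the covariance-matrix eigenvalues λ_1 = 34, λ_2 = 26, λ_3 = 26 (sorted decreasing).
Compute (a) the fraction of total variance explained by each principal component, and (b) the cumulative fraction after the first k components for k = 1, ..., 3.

Step 1 — total variance = trace(Sigma) = Σ λ_i = 34 + 26 + 26 = 86.

Step 2 — fraction explained by component i = λ_i / Σ λ:
  PC1: 34/86 = 0.3953
  PC2: 26/86 = 0.3023
  PC3: 26/86 = 0.3023

Step 3 — cumulative fraction after k components = (λ_1 + ... + λ_k) / Σ λ:
  k = 1: 34/86 = 0.3953
  k = 2: (34 + 26)/86 = 60/86 = 0.6977
  k = 3: (34 + 26 + 26)/86 = 86/86 = 1

Summary (fraction, with percent):

explained: PC1 0.3953 (39.53%), PC2 0.3023 (30.23%), PC3 0.3023 (30.23%);  cumulative: 0.3953, 0.6977, 1


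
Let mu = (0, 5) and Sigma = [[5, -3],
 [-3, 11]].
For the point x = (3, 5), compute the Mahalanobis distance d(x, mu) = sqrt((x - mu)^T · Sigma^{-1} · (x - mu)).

Step 1 — centre the observation: (x - mu) = (3, 0).

Step 2 — invert Sigma. det(Sigma) = 5·11 - (-3)² = 46.
  Sigma^{-1} = (1/det) · [[d, -b], [-b, a]] = [[0.2391, 0.0652],
 [0.0652, 0.1087]].

Step 3 — form the quadratic (x - mu)^T · Sigma^{-1} · (x - mu):
  Sigma^{-1} · (x - mu) = (0.7174, 0.1957).
  (x - mu)^T · [Sigma^{-1} · (x - mu)] = (3)·(0.7174) + (0)·(0.1957) = 2.1522.

Step 4 — take square root: d = √(2.1522) ≈ 1.467.

d(x, mu) = √(2.1522) ≈ 1.467


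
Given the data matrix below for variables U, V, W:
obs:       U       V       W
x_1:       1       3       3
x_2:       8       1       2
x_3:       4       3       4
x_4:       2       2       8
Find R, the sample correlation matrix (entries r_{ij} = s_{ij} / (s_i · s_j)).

Step 1 — column means:
  mean(U) = (1 + 8 + 4 + 2) / 4 = 15/4 = 3.75
  mean(V) = (3 + 1 + 3 + 2) / 4 = 9/4 = 2.25
  mean(W) = (3 + 2 + 4 + 8) / 4 = 17/4 = 4.25

Step 2 — sample variances and covariances s[i,j] = (1/(n-1)) · Σ_k (x_{k,i} - mean_i) · (x_{k,j} - mean_j), with n-1 = 3:
  s[U,U] = ((-2.75)·(-2.75) + (4.25)·(4.25) + (0.25)·(0.25) + (-1.75)·(-1.75)) / 3 = 28.75/3 = 9.5833
  s[U,V] = ((-2.75)·(0.75) + (4.25)·(-1.25) + (0.25)·(0.75) + (-1.75)·(-0.25)) / 3 = -6.75/3 = -2.25
  s[U,W] = ((-2.75)·(-1.25) + (4.25)·(-2.25) + (0.25)·(-0.25) + (-1.75)·(3.75)) / 3 = -12.75/3 = -4.25
  s[V,V] = ((0.75)·(0.75) + (-1.25)·(-1.25) + (0.75)·(0.75) + (-0.25)·(-0.25)) / 3 = 2.75/3 = 0.9167
  s[V,W] = ((0.75)·(-1.25) + (-1.25)·(-2.25) + (0.75)·(-0.25) + (-0.25)·(3.75)) / 3 = 0.75/3 = 0.25
  s[W,W] = ((-1.25)·(-1.25) + (-2.25)·(-2.25) + (-0.25)·(-0.25) + (3.75)·(3.75)) / 3 = 20.75/3 = 6.9167
  Sample standard deviations s_i = √(s[i,i]):
  s(U) = √(9.5833) = 3.0957
  s(V) = √(0.9167) = 0.9574
  s(W) = √(6.9167) = 2.63

Step 3 — r_{ij} = s_{ij} / (s_i · s_j):
  r[U,U] = 1 (diagonal).
  r[U,V] = -2.25 / (3.0957 · 0.9574) = -2.25 / 2.9639 = -0.7591
  r[U,W] = -4.25 / (3.0957 · 2.63) = -4.25 / 8.1415 = -0.522
  r[V,V] = 1 (diagonal).
  r[V,W] = 0.25 / (0.9574 · 2.63) = 0.25 / 2.518 = 0.0993
  r[W,W] = 1 (diagonal).

R is symmetric with unit diagonal. Assembling:

R = [[1, -0.7591, -0.522],
 [-0.7591, 1, 0.0993],
 [-0.522, 0.0993, 1]]


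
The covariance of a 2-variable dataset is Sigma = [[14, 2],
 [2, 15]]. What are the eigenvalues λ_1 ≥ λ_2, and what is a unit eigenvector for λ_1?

Step 1 — characteristic polynomial of 2×2 Sigma:
  det(Sigma - λI) = λ² - trace · λ + det = 0.
  trace = 14 + 15 = 29, det = 14·15 - (2)² = 206.
Step 2 — discriminant:
  Δ = trace² - 4·det = 841 - 824 = 17.
Step 3 — eigenvalues:
  λ = (trace ± √Δ)/2 = (29 ± 4.1231)/2,
  λ_1 = 16.5616,  λ_2 = 12.4384.

Step 4 — unit eigenvector for λ_1: solve (Sigma - λ_1 I)v = 0. First row:
  (14 - 16.5616)·v_x + (2)·v_y = 0, i.e. (-2.5616)·v_x + (2)·v_y = 0,
  so v ∝ (b, λ_1 - a) = (2, 2.5616) = u.
  ||u|| = √((2)² + (2.5616)²) = √(10.5616) ≈ 3.2499,
  v_1 = u/||u|| ≈ (0.6154, 0.7882) (||v_1|| = 1).

λ_1 = 16.5616,  λ_2 = 12.4384;  v_1 ≈ (0.6154, 0.7882)


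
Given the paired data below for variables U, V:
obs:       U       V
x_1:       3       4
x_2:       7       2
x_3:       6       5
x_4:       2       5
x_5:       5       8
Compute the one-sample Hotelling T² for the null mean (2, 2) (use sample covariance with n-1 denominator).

Step 1 — sample mean vector:
  mean(U) = (3 + 7 + 6 + 2 + 5) / 5 = 23/5 = 4.6
  mean(V) = (4 + 2 + 5 + 5 + 8) / 5 = 24/5 = 4.8
  x̄ = (4.6, 4.8),  deviation x̄ - mu_0 = (4.6, 4.8) - (2, 2) = (2.6, 2.8).

Step 2 — sample covariance matrix, S[i,j] = (1/(n-1)) · Σ_k (x_{k,i} - mean_i) · (x_{k,j} - mean_j), divisor n-1 = 4:
  S[U,U] = ((-1.6)·(-1.6) + (2.4)·(2.4) + (1.4)·(1.4) + (-2.6)·(-2.6) + (0.4)·(0.4)) / 4 = 17.2/4 = 4.3
  S[U,V] = ((-1.6)·(-0.8) + (2.4)·(-2.8) + (1.4)·(0.2) + (-2.6)·(0.2) + (0.4)·(3.2)) / 4 = -4.4/4 = -1.1
  S[V,V] = ((-0.8)·(-0.8) + (-2.8)·(-2.8) + (0.2)·(0.2) + (0.2)·(0.2) + (3.2)·(3.2)) / 4 = 18.8/4 = 4.7
  S = [[4.3, -1.1],
 [-1.1, 4.7]].

Step 3 — invert S. det(S) = 4.3·4.7 - (-1.1)² = 19.
  S^{-1} = (1/det) · [[d, -b], [-b, a]] = [[0.2474, 0.0579],
 [0.0579, 0.2263]].

Step 4 — quadratic form (x̄ - mu_0)^T · S^{-1} · (x̄ - mu_0):
  S^{-1} · (x̄ - mu_0) = (0.8053, 0.7842),
  (x̄ - mu_0)^T · [...] = (2.6)·(0.8053) + (2.8)·(0.7842) = 4.2895.

Step 5 — scale by n: T² = 5 · 4.2895 = 21.4474.

T² ≈ 21.4474


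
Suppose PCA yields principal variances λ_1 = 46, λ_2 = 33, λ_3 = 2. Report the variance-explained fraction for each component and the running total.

Step 1 — total variance = trace(Sigma) = Σ λ_i = 46 + 33 + 2 = 81.

Step 2 — fraction explained by component i = λ_i / Σ λ:
  PC1: 46/81 = 0.5679
  PC2: 33/81 = 0.4074
  PC3: 2/81 = 0.0247

Step 3 — cumulative fraction after k components = (λ_1 + ... + λ_k) / Σ λ:
  k = 1: 46/81 = 0.5679
  k = 2: (46 + 33)/81 = 79/81 = 0.9753
  k = 3: (46 + 33 + 2)/81 = 81/81 = 1

Summary (fraction, with percent):

explained: PC1 0.5679 (56.79%), PC2 0.4074 (40.74%), PC3 0.0247 (2.47%);  cumulative: 0.5679, 0.9753, 1


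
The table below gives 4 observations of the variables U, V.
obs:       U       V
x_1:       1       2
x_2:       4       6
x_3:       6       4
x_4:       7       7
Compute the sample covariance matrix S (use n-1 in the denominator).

Step 1 — column means:
  mean(U) = (1 + 4 + 6 + 7) / 4 = 18/4 = 4.5
  mean(V) = (2 + 6 + 4 + 7) / 4 = 19/4 = 4.75

Step 2 — sample covariance S[i,j] = (1/(n-1)) · Σ_k (x_{k,i} - mean_i) · (x_{k,j} - mean_j), with n-1 = 3.
  S[U,U] = ((-3.5)·(-3.5) + (-0.5)·(-0.5) + (1.5)·(1.5) + (2.5)·(2.5)) / 3 = 21/3 = 7
  S[U,V] = ((-3.5)·(-2.75) + (-0.5)·(1.25) + (1.5)·(-0.75) + (2.5)·(2.25)) / 3 = 13.5/3 = 4.5
  S[V,V] = ((-2.75)·(-2.75) + (1.25)·(1.25) + (-0.75)·(-0.75) + (2.25)·(2.25)) / 3 = 14.75/3 = 4.9167

S is symmetric (S[j,i] = S[i,j]). Assembling:

S = [[7, 4.5],
 [4.5, 4.9167]]


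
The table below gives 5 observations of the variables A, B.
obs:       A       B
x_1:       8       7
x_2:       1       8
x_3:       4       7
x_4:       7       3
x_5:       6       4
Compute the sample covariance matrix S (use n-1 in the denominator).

Step 1 — column means:
  mean(A) = (8 + 1 + 4 + 7 + 6) / 5 = 26/5 = 5.2
  mean(B) = (7 + 8 + 7 + 3 + 4) / 5 = 29/5 = 5.8

Step 2 — sample covariance S[i,j] = (1/(n-1)) · Σ_k (x_{k,i} - mean_i) · (x_{k,j} - mean_j), with n-1 = 4.
  S[A,A] = ((2.8)·(2.8) + (-4.2)·(-4.2) + (-1.2)·(-1.2) + (1.8)·(1.8) + (0.8)·(0.8)) / 4 = 30.8/4 = 7.7
  S[A,B] = ((2.8)·(1.2) + (-4.2)·(2.2) + (-1.2)·(1.2) + (1.8)·(-2.8) + (0.8)·(-1.8)) / 4 = -13.8/4 = -3.45
  S[B,B] = ((1.2)·(1.2) + (2.2)·(2.2) + (1.2)·(1.2) + (-2.8)·(-2.8) + (-1.8)·(-1.8)) / 4 = 18.8/4 = 4.7

S is symmetric (S[j,i] = S[i,j]). Assembling:

S = [[7.7, -3.45],
 [-3.45, 4.7]]


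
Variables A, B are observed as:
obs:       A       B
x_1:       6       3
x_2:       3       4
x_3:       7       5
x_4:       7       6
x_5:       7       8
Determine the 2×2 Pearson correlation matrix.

Step 1 — column means:
  mean(A) = (6 + 3 + 7 + 7 + 7) / 5 = 30/5 = 6
  mean(B) = (3 + 4 + 5 + 6 + 8) / 5 = 26/5 = 5.2

Step 2 — sample variances and covariances s[i,j] = (1/(n-1)) · Σ_k (x_{k,i} - mean_i) · (x_{k,j} - mean_j), with n-1 = 4:
  s[A,A] = ((0)·(0) + (-3)·(-3) + (1)·(1) + (1)·(1) + (1)·(1)) / 4 = 12/4 = 3
  s[A,B] = ((0)·(-2.2) + (-3)·(-1.2) + (1)·(-0.2) + (1)·(0.8) + (1)·(2.8)) / 4 = 7/4 = 1.75
  s[B,B] = ((-2.2)·(-2.2) + (-1.2)·(-1.2) + (-0.2)·(-0.2) + (0.8)·(0.8) + (2.8)·(2.8)) / 4 = 14.8/4 = 3.7
  Sample standard deviations s_i = √(s[i,i]):
  s(A) = √(3) = 1.7321
  s(B) = √(3.7) = 1.9235

Step 3 — r_{ij} = s_{ij} / (s_i · s_j):
  r[A,A] = 1 (diagonal).
  r[A,B] = 1.75 / (1.7321 · 1.9235) = 1.75 / 3.3317 = 0.5253
  r[B,B] = 1 (diagonal).

R is symmetric with unit diagonal. Assembling:

R = [[1, 0.5253],
 [0.5253, 1]]


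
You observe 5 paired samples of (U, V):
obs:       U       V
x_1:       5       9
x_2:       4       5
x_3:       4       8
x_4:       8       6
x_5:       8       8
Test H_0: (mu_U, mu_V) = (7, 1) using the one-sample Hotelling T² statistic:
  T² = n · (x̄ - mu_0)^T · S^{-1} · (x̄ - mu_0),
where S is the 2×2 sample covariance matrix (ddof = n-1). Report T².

Step 1 — sample mean vector:
  mean(U) = (5 + 4 + 4 + 8 + 8) / 5 = 29/5 = 5.8
  mean(V) = (9 + 5 + 8 + 6 + 8) / 5 = 36/5 = 7.2
  x̄ = (5.8, 7.2),  deviation x̄ - mu_0 = (5.8, 7.2) - (7, 1) = (-1.2, 6.2).

Step 2 — sample covariance matrix, S[i,j] = (1/(n-1)) · Σ_k (x_{k,i} - mean_i) · (x_{k,j} - mean_j), divisor n-1 = 4:
  S[U,U] = ((-0.8)·(-0.8) + (-1.8)·(-1.8) + (-1.8)·(-1.8) + (2.2)·(2.2) + (2.2)·(2.2)) / 4 = 16.8/4 = 4.2
  S[U,V] = ((-0.8)·(1.8) + (-1.8)·(-2.2) + (-1.8)·(0.8) + (2.2)·(-1.2) + (2.2)·(0.8)) / 4 = 0.2/4 = 0.05
  S[V,V] = ((1.8)·(1.8) + (-2.2)·(-2.2) + (0.8)·(0.8) + (-1.2)·(-1.2) + (0.8)·(0.8)) / 4 = 10.8/4 = 2.7
  S = [[4.2, 0.05],
 [0.05, 2.7]].

Step 3 — invert S. det(S) = 4.2·2.7 - (0.05)² = 11.3375.
  S^{-1} = (1/det) · [[d, -b], [-b, a]] = [[0.2381, -0.0044],
 [-0.0044, 0.3705]].

Step 4 — quadratic form (x̄ - mu_0)^T · S^{-1} · (x̄ - mu_0):
  S^{-1} · (x̄ - mu_0) = (-0.3131, 2.3021),
  (x̄ - mu_0)^T · [...] = (-1.2)·(-0.3131) + (6.2)·(2.3021) = 14.6487.

Step 5 — scale by n: T² = 5 · 14.6487 = 73.2437.

T² ≈ 73.2437


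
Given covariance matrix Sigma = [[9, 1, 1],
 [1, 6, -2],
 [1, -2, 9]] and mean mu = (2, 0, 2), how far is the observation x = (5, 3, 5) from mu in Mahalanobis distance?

Step 1 — centre the observation: (x - mu) = (3, 3, 3).

Step 2 — invert Sigma (cofactor / det for 3×3, or solve directly):
  Sigma^{-1} = [[0.116, -0.0255, -0.0186],
 [-0.0255, 0.1856, 0.0441],
 [-0.0186, 0.0441, 0.123]].

Step 3 — form the quadratic (x - mu)^T · Sigma^{-1} · (x - mu):
  Sigma^{-1} · (x - mu) = (0.2158, 0.6125, 0.4455).
  (x - mu)^T · [Sigma^{-1} · (x - mu)] = (3)·(0.2158) + (3)·(0.6125) + (3)·(0.4455) = 3.8213.

Step 4 — take square root: d = √(3.8213) ≈ 1.9548.

d(x, mu) = √(3.8213) ≈ 1.9548
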